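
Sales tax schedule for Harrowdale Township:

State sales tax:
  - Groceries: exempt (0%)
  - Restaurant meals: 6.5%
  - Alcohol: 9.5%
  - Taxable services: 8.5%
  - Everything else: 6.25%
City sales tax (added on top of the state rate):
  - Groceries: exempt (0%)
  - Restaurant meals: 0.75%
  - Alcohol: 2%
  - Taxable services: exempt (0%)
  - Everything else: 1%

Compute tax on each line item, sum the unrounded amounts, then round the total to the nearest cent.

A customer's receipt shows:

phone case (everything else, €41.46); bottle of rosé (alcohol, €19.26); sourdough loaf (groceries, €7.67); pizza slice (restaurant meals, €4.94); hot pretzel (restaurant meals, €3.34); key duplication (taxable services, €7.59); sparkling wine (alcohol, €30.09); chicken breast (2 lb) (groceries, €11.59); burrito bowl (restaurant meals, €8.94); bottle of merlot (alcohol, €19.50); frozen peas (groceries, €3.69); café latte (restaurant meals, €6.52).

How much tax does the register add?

Phone case €41.46: everything else → 6.25% + 1% city = 7.25% → €3.00585
Bottle of rosé €19.26: alcohol → 9.5% + 2% city = 11.5% → €2.2149
Sourdough loaf €7.67: groceries → 0% + 0% city = 0% → €0.00
Pizza slice €4.94: restaurant meals → 6.5% + 0.75% city = 7.25% → €0.35815
Hot pretzel €3.34: restaurant meals → 6.5% + 0.75% city = 7.25% → €0.24215
Key duplication €7.59: taxable services → 8.5% + 0% city = 8.5% → €0.64515
Sparkling wine €30.09: alcohol → 9.5% + 2% city = 11.5% → €3.46035
Chicken breast (2 lb) €11.59: groceries → 0% + 0% city = 0% → €0.00
Burrito bowl €8.94: restaurant meals → 6.5% + 0.75% city = 7.25% → €0.64815
Bottle of merlot €19.50: alcohol → 9.5% + 2% city = 11.5% → €2.2425
Frozen peas €3.69: groceries → 0% + 0% city = 0% → €0.00
Café latte €6.52: restaurant meals → 6.5% + 0.75% city = 7.25% → €0.4727
Unrounded tax sum = €13.2899 → €13.29

€13.29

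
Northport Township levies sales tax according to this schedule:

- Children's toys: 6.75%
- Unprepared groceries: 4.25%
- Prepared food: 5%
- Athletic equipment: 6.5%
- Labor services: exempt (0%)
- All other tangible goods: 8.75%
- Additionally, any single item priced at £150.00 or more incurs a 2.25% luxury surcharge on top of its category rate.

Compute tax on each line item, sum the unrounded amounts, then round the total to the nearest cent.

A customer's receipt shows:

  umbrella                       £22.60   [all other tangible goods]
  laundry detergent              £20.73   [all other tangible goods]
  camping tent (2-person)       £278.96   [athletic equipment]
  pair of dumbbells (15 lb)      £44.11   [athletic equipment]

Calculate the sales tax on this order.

£31.07

Umbrella £22.60: all other tangible goods → 8.75% → £1.9775
Laundry detergent £20.73: all other tangible goods → 8.75% → £1.813875
Camping tent (2-person) £278.96: athletic equipment → 6.5% + 2.25% surcharge = 8.75% → £24.409
Pair of dumbbells (15 lb) £44.11: athletic equipment → 6.5% → £2.86715
Unrounded tax sum = £31.067525 → £31.07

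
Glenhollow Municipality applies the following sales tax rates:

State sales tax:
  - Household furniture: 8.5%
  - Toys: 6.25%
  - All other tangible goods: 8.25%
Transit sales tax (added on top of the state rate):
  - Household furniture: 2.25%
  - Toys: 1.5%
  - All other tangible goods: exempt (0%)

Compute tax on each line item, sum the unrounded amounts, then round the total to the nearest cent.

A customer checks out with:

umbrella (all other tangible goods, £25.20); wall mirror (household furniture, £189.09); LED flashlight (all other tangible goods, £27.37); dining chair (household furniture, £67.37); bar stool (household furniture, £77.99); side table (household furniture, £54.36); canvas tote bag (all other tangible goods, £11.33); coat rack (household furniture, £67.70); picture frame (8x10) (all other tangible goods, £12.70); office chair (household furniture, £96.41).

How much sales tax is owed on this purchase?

£65.76

Umbrella £25.20: all other tangible goods → 8.25% + 0% transit = 8.25% → £2.079
Wall mirror £189.09: household furniture → 8.5% + 2.25% transit = 10.75% → £20.327175
LED flashlight £27.37: all other tangible goods → 8.25% + 0% transit = 8.25% → £2.258025
Dining chair £67.37: household furniture → 8.5% + 2.25% transit = 10.75% → £7.242275
Bar stool £77.99: household furniture → 8.5% + 2.25% transit = 10.75% → £8.383925
Side table £54.36: household furniture → 8.5% + 2.25% transit = 10.75% → £5.8437
Canvas tote bag £11.33: all other tangible goods → 8.25% + 0% transit = 8.25% → £0.934725
Coat rack £67.70: household furniture → 8.5% + 2.25% transit = 10.75% → £7.27775
Picture frame (8x10) £12.70: all other tangible goods → 8.25% + 0% transit = 8.25% → £1.04775
Office chair £96.41: household furniture → 8.5% + 2.25% transit = 10.75% → £10.364075
Unrounded tax sum = £65.7584 → £65.76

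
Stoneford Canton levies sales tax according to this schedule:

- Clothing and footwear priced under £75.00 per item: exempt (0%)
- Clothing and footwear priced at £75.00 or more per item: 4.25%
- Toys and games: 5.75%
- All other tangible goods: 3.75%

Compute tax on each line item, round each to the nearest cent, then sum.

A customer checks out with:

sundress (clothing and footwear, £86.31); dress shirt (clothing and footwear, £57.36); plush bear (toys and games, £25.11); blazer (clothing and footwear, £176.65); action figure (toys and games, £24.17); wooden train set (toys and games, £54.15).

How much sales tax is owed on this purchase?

Sundress £86.31: clothing and footwear, £75.00 or more → 4.25% → £3.67
Dress shirt £57.36: clothing and footwear, under £75.00 → 0% → £0.00
Plush bear £25.11: toys and games → 5.75% → £1.44
Blazer £176.65: clothing and footwear, £75.00 or more → 4.25% → £7.51
Action figure £24.17: toys and games → 5.75% → £1.39
Wooden train set £54.15: toys and games → 5.75% → £3.11
Total tax = £3.67 + £1.44 + £7.51 + £1.39 + £3.11 = £17.12

£17.12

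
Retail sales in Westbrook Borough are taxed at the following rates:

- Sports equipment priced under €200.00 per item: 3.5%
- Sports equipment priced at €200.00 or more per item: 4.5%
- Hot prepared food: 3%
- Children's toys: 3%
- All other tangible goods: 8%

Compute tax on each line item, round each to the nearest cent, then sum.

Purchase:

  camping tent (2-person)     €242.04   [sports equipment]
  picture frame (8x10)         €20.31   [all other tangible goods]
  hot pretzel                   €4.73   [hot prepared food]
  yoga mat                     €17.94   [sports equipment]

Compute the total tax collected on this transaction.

€13.28

Camping tent (2-person) €242.04: sports equipment, €200.00 or more → 4.5% → €10.89
Picture frame (8x10) €20.31: all other tangible goods → 8% → €1.62
Hot pretzel €4.73: hot prepared food → 3% → €0.14
Yoga mat €17.94: sports equipment, under €200.00 → 3.5% → €0.63
Total tax = €10.89 + €1.62 + €0.14 + €0.63 = €13.28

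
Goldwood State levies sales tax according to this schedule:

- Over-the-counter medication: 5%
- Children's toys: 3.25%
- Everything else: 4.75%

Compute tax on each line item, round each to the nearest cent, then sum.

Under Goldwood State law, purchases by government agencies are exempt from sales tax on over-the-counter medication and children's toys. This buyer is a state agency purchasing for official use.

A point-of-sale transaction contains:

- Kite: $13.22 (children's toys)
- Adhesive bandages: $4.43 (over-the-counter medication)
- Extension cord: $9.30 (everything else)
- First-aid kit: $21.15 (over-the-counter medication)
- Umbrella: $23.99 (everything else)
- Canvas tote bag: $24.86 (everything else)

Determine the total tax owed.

$2.76

Kite $13.22: children's toys, buyer-exempt → 0% → $0.00
Adhesive bandages $4.43: over-the-counter medication, buyer-exempt → 0% → $0.00
Extension cord $9.30: everything else → 4.75% → $0.44
First-aid kit $21.15: over-the-counter medication, buyer-exempt → 0% → $0.00
Umbrella $23.99: everything else → 4.75% → $1.14
Canvas tote bag $24.86: everything else → 4.75% → $1.18
Total tax = $0.44 + $1.14 + $1.18 = $2.76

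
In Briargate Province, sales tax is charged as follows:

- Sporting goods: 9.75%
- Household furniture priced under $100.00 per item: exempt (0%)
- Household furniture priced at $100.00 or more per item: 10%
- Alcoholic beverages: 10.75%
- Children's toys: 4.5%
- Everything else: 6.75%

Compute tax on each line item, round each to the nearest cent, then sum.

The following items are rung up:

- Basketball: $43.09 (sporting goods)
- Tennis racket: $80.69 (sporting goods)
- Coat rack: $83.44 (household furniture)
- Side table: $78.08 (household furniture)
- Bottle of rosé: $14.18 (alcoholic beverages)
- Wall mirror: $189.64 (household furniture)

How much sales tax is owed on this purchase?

Basketball $43.09: sporting goods → 9.75% → $4.20
Tennis racket $80.69: sporting goods → 9.75% → $7.87
Coat rack $83.44: household furniture, under $100.00 → 0% → $0.00
Side table $78.08: household furniture, under $100.00 → 0% → $0.00
Bottle of rosé $14.18: alcoholic beverages → 10.75% → $1.52
Wall mirror $189.64: household furniture, $100.00 or more → 10% → $18.96
Total tax = $4.20 + $7.87 + $1.52 + $18.96 = $32.55

$32.55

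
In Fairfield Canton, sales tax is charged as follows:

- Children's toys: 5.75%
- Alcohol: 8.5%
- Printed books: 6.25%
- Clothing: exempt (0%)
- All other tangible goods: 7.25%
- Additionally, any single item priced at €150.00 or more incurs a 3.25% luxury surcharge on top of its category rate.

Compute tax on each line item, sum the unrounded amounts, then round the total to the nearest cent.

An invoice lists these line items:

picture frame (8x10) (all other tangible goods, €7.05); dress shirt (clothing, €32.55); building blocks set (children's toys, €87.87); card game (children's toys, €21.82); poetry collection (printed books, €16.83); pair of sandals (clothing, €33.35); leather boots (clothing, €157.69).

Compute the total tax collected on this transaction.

€13.00

Picture frame (8x10) €7.05: all other tangible goods → 7.25% → €0.511125
Dress shirt €32.55: clothing → 0% → €0.00
Building blocks set €87.87: children's toys → 5.75% → €5.052525
Card game €21.82: children's toys → 5.75% → €1.25465
Poetry collection €16.83: printed books → 6.25% → €1.051875
Pair of sandals €33.35: clothing → 0% → €0.00
Leather boots €157.69: clothing → 0% + 3.25% surcharge = 3.25% → €5.124925
Unrounded tax sum = €12.9951 → €13.00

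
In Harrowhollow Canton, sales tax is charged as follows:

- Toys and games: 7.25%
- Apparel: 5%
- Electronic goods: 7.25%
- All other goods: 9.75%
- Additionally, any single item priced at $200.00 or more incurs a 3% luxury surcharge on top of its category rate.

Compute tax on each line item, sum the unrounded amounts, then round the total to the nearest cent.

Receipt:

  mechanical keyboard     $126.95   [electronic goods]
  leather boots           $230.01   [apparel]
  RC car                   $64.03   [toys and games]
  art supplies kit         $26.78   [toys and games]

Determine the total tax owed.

$34.19

Mechanical keyboard $126.95: electronic goods → 7.25% → $9.203875
Leather boots $230.01: apparel → 5% + 3% surcharge = 8% → $18.4008
RC car $64.03: toys and games → 7.25% → $4.642175
Art supplies kit $26.78: toys and games → 7.25% → $1.94155
Unrounded tax sum = $34.1884 → $34.19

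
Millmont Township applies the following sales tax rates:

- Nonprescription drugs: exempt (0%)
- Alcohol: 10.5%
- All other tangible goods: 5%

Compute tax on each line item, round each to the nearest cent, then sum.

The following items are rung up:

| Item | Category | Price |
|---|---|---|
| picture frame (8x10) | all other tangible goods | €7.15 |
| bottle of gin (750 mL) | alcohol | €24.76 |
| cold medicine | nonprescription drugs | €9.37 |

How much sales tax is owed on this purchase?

€2.96

Picture frame (8x10) €7.15: all other tangible goods → 5% → €0.36
Bottle of gin (750 mL) €24.76: alcohol → 10.5% → €2.60
Cold medicine €9.37: nonprescription drugs → 0% → €0.00
Total tax = €0.36 + €2.60 = €2.96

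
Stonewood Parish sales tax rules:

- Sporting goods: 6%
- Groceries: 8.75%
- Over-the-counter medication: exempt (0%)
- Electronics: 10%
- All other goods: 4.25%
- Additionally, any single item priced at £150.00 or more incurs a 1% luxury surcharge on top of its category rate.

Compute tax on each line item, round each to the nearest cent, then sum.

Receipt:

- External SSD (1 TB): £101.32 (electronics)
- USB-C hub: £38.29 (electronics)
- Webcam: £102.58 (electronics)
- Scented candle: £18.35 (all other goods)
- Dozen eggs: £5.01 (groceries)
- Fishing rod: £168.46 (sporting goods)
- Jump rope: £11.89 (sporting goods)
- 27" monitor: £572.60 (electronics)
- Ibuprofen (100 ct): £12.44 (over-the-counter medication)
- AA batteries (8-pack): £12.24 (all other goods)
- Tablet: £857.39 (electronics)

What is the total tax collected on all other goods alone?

Scented candle £18.35: all other goods → 4.25% → £0.78
AA batteries (8-pack) £12.24: all other goods → 4.25% → £0.52
Tax on all other goods = £0.78 + £0.52 = £1.30

£1.30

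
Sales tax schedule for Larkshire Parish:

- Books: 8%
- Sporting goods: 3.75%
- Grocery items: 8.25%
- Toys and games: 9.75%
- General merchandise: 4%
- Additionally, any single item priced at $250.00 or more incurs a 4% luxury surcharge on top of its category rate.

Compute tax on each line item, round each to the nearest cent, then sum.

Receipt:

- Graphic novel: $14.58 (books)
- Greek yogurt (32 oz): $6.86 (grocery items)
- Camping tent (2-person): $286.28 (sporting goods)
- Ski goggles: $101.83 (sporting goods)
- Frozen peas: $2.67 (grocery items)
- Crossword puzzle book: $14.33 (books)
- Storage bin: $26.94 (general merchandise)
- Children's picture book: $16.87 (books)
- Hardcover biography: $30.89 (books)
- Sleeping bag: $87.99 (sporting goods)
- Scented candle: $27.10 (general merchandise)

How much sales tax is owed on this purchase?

$38.40

Graphic novel $14.58: books → 8% → $1.17
Greek yogurt (32 oz) $6.86: grocery items → 8.25% → $0.57
Camping tent (2-person) $286.28: sporting goods → 3.75% + 4% surcharge = 7.75% → $22.19
Ski goggles $101.83: sporting goods → 3.75% → $3.82
Frozen peas $2.67: grocery items → 8.25% → $0.22
Crossword puzzle book $14.33: books → 8% → $1.15
Storage bin $26.94: general merchandise → 4% → $1.08
Children's picture book $16.87: books → 8% → $1.35
Hardcover biography $30.89: books → 8% → $2.47
Sleeping bag $87.99: sporting goods → 3.75% → $3.30
Scented candle $27.10: general merchandise → 4% → $1.08
Total tax = $1.17 + $0.57 + $22.19 + $3.82 + $0.22 + $1.15 + $1.08 + $1.35 + $2.47 + $3.30 + $1.08 = $38.40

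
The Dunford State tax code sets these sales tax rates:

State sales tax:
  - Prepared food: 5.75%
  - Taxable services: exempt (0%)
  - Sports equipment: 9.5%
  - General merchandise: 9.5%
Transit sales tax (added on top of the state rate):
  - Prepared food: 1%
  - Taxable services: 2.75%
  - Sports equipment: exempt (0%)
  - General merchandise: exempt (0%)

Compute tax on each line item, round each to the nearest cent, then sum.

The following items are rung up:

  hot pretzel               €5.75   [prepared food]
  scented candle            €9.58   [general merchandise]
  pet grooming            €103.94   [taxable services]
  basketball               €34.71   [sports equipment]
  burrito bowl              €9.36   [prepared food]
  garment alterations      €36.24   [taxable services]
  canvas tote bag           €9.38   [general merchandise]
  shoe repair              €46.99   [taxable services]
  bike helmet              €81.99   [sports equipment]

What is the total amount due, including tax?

Hot pretzel €5.75: prepared food → 5.75% + 1% transit = 6.75% → €0.39
Scented candle €9.58: general merchandise → 9.5% + 0% transit = 9.5% → €0.91
Pet grooming €103.94: taxable services → 0% + 2.75% transit = 2.75% → €2.86
Basketball €34.71: sports equipment → 9.5% + 0% transit = 9.5% → €3.30
Burrito bowl €9.36: prepared food → 5.75% + 1% transit = 6.75% → €0.63
Garment alterations €36.24: taxable services → 0% + 2.75% transit = 2.75% → €1.00
Canvas tote bag €9.38: general merchandise → 9.5% + 0% transit = 9.5% → €0.89
Shoe repair €46.99: taxable services → 0% + 2.75% transit = 2.75% → €1.29
Bike helmet €81.99: sports equipment → 9.5% + 0% transit = 9.5% → €7.79
Subtotal = €337.94; tax = €19.06; total due = €357.00

€357.00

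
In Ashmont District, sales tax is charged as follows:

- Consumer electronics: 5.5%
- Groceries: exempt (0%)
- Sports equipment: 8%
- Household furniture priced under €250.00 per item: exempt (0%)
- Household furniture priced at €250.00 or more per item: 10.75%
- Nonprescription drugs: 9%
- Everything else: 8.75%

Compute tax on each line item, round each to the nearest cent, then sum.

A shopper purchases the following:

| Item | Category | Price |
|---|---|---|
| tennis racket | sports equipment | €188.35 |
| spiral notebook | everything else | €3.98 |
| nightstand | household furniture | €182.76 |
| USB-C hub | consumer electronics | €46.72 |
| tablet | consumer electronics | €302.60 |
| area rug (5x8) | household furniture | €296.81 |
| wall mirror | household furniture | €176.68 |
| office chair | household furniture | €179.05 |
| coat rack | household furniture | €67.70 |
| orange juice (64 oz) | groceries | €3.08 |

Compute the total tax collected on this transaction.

€66.54

Tennis racket €188.35: sports equipment → 8% → €15.07
Spiral notebook €3.98: everything else → 8.75% → €0.35
Nightstand €182.76: household furniture, under €250.00 → 0% → €0.00
USB-C hub €46.72: consumer electronics → 5.5% → €2.57
Tablet €302.60: consumer electronics → 5.5% → €16.64
Area rug (5x8) €296.81: household furniture, €250.00 or more → 10.75% → €31.91
Wall mirror €176.68: household furniture, under €250.00 → 0% → €0.00
Office chair €179.05: household furniture, under €250.00 → 0% → €0.00
Coat rack €67.70: household furniture, under €250.00 → 0% → €0.00
Orange juice (64 oz) €3.08: groceries → 0% → €0.00
Total tax = €15.07 + €0.35 + €2.57 + €16.64 + €31.91 = €66.54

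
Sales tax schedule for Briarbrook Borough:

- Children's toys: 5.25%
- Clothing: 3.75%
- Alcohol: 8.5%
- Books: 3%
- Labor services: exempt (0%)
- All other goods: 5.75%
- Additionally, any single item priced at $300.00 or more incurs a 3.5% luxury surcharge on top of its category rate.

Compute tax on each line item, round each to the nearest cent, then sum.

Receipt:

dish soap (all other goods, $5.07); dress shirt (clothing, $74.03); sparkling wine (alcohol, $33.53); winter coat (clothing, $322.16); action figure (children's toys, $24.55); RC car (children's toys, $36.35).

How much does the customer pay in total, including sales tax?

Dish soap $5.07: all other goods → 5.75% → $0.29
Dress shirt $74.03: clothing → 3.75% → $2.78
Sparkling wine $33.53: alcohol → 8.5% → $2.85
Winter coat $322.16: clothing → 3.75% + 3.5% surcharge = 7.25% → $23.36
Action figure $24.55: children's toys → 5.25% → $1.29
RC car $36.35: children's toys → 5.25% → $1.91
Subtotal = $495.69; tax = $32.48; total due = $528.17

$528.17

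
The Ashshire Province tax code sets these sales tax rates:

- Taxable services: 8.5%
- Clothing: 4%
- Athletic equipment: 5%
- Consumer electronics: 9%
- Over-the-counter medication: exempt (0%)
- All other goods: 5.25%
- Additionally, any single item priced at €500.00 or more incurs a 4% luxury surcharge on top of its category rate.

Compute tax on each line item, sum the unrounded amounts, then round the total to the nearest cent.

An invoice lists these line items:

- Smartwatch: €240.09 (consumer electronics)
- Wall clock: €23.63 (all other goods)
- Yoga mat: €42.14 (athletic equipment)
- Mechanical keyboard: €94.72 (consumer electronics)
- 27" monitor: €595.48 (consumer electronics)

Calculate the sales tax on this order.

Smartwatch €240.09: consumer electronics → 9% → €21.6081
Wall clock €23.63: all other goods → 5.25% → €1.240575
Yoga mat €42.14: athletic equipment → 5% → €2.107
Mechanical keyboard €94.72: consumer electronics → 9% → €8.5248
27" monitor €595.48: consumer electronics → 9% + 4% surcharge = 13% → €77.4124
Unrounded tax sum = €110.892875 → €110.89

€110.89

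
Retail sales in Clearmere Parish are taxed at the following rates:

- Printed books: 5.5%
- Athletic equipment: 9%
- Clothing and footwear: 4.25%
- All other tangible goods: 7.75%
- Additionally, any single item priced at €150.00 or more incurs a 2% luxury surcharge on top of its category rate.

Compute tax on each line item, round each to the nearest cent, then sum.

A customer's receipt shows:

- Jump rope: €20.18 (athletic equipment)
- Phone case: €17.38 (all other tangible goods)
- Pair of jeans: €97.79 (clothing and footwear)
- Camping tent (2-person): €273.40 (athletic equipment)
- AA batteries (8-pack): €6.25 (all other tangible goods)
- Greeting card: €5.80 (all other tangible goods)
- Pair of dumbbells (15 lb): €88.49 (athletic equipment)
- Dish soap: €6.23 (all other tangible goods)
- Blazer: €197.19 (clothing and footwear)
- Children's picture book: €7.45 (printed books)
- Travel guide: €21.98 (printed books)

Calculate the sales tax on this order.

€60.71

Jump rope €20.18: athletic equipment → 9% → €1.82
Phone case €17.38: all other tangible goods → 7.75% → €1.35
Pair of jeans €97.79: clothing and footwear → 4.25% → €4.16
Camping tent (2-person) €273.40: athletic equipment → 9% + 2% surcharge = 11% → €30.07
AA batteries (8-pack) €6.25: all other tangible goods → 7.75% → €0.48
Greeting card €5.80: all other tangible goods → 7.75% → €0.45
Pair of dumbbells (15 lb) €88.49: athletic equipment → 9% → €7.96
Dish soap €6.23: all other tangible goods → 7.75% → €0.48
Blazer €197.19: clothing and footwear → 4.25% + 2% surcharge = 6.25% → €12.32
Children's picture book €7.45: printed books → 5.5% → €0.41
Travel guide €21.98: printed books → 5.5% → €1.21
Total tax = €1.82 + €1.35 + €4.16 + €30.07 + €0.48 + €0.45 + €7.96 + €0.48 + €12.32 + €0.41 + €1.21 = €60.71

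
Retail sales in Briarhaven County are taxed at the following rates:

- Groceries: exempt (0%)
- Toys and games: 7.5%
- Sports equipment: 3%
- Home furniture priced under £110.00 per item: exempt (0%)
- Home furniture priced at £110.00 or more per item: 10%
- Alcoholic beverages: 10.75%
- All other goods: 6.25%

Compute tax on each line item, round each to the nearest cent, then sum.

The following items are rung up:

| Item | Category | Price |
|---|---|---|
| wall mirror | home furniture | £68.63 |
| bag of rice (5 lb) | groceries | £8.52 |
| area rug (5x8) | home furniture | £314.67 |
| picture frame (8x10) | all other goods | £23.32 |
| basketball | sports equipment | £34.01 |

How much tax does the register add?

Wall mirror £68.63: home furniture, under £110.00 → 0% → £0.00
Bag of rice (5 lb) £8.52: groceries → 0% → £0.00
Area rug (5x8) £314.67: home furniture, £110.00 or more → 10% → £31.47
Picture frame (8x10) £23.32: all other goods → 6.25% → £1.46
Basketball £34.01: sports equipment → 3% → £1.02
Total tax = £31.47 + £1.46 + £1.02 = £33.95

£33.95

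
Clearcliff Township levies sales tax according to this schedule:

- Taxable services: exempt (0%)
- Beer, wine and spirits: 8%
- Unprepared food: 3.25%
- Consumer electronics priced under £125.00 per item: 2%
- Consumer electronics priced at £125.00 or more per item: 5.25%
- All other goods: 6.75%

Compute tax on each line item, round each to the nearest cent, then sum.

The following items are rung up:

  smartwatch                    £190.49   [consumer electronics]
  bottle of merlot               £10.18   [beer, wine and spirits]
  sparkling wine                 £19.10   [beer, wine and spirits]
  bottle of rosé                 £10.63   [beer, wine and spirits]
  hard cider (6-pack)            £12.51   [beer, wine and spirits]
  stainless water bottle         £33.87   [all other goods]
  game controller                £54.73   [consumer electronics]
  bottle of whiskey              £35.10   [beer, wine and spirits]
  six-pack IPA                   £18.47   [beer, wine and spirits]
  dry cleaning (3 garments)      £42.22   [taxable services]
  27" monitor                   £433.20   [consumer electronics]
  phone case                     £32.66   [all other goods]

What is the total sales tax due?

Smartwatch £190.49: consumer electronics, £125.00 or more → 5.25% → £10.00
Bottle of merlot £10.18: beer, wine and spirits → 8% → £0.81
Sparkling wine £19.10: beer, wine and spirits → 8% → £1.53
Bottle of rosé £10.63: beer, wine and spirits → 8% → £0.85
Hard cider (6-pack) £12.51: beer, wine and spirits → 8% → £1.00
Stainless water bottle £33.87: all other goods → 6.75% → £2.29
Game controller £54.73: consumer electronics, under £125.00 → 2% → £1.09
Bottle of whiskey £35.10: beer, wine and spirits → 8% → £2.81
Six-pack IPA £18.47: beer, wine and spirits → 8% → £1.48
Dry cleaning (3 garments) £42.22: taxable services → 0% → £0.00
27" monitor £433.20: consumer electronics, £125.00 or more → 5.25% → £22.74
Phone case £32.66: all other goods → 6.75% → £2.20
Total tax = £10.00 + £0.81 + £1.53 + £0.85 + £1.00 + £2.29 + £1.09 + £2.81 + £1.48 + £22.74 + £2.20 = £46.80

£46.80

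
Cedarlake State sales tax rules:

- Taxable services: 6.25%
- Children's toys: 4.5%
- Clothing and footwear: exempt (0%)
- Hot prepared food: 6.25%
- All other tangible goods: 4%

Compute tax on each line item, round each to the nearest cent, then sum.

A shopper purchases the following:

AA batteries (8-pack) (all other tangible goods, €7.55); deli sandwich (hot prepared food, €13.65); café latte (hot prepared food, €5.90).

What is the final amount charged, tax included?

AA batteries (8-pack) €7.55: all other tangible goods → 4% → €0.30
Deli sandwich €13.65: hot prepared food → 6.25% → €0.85
Café latte €5.90: hot prepared food → 6.25% → €0.37
Subtotal = €27.10; tax = €1.52; total due = €28.62

€28.62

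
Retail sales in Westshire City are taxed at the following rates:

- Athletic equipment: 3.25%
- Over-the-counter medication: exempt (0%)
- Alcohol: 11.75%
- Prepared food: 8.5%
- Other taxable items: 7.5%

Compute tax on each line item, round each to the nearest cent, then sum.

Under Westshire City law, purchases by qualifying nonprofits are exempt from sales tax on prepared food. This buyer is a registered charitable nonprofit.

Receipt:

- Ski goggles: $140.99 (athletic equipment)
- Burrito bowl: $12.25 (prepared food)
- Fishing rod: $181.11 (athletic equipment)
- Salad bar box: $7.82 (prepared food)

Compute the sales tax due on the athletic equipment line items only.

$10.47

Ski goggles $140.99: athletic equipment → 3.25% → $4.58
Fishing rod $181.11: athletic equipment → 3.25% → $5.89
Tax on athletic equipment = $4.58 + $5.89 = $10.47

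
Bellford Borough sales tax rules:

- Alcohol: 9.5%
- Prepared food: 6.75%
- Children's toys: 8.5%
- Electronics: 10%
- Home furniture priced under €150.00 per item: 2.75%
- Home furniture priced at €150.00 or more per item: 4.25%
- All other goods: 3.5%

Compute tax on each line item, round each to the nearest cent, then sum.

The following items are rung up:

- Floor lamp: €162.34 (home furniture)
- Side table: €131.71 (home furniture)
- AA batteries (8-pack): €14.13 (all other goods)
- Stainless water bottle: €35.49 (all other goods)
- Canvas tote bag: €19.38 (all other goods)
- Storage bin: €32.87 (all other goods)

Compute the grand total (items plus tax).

Floor lamp €162.34: home furniture, €150.00 or more → 4.25% → €6.90
Side table €131.71: home furniture, under €150.00 → 2.75% → €3.62
AA batteries (8-pack) €14.13: all other goods → 3.5% → €0.49
Stainless water bottle €35.49: all other goods → 3.5% → €1.24
Canvas tote bag €19.38: all other goods → 3.5% → €0.68
Storage bin €32.87: all other goods → 3.5% → €1.15
Subtotal = €395.92; tax = €14.08; total due = €410.00

€410.00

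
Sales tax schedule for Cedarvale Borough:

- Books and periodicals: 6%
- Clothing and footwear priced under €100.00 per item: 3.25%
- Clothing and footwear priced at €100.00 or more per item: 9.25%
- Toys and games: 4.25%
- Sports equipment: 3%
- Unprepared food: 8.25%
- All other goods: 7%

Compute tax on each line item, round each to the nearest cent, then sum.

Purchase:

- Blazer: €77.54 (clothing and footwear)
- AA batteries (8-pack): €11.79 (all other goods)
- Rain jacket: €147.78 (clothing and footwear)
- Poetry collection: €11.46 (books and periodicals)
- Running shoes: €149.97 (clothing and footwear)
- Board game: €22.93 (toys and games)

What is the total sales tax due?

€32.55

Blazer €77.54: clothing and footwear, under €100.00 → 3.25% → €2.52
AA batteries (8-pack) €11.79: all other goods → 7% → €0.83
Rain jacket €147.78: clothing and footwear, €100.00 or more → 9.25% → €13.67
Poetry collection €11.46: books and periodicals → 6% → €0.69
Running shoes €149.97: clothing and footwear, €100.00 or more → 9.25% → €13.87
Board game €22.93: toys and games → 4.25% → €0.97
Total tax = €2.52 + €0.83 + €13.67 + €0.69 + €13.87 + €0.97 = €32.55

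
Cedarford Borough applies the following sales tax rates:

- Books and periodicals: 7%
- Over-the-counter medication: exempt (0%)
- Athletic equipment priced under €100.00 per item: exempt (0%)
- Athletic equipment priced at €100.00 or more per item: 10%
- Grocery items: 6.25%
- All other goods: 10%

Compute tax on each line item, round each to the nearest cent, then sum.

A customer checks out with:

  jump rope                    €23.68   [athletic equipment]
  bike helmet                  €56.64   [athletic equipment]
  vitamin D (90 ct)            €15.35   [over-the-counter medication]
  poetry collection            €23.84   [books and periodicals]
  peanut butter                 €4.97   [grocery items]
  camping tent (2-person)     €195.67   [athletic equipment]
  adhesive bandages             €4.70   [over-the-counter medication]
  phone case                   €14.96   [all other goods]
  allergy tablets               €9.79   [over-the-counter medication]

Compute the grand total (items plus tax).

€372.65

Jump rope €23.68: athletic equipment, under €100.00 → 0% → €0.00
Bike helmet €56.64: athletic equipment, under €100.00 → 0% → €0.00
Vitamin D (90 ct) €15.35: over-the-counter medication → 0% → €0.00
Poetry collection €23.84: books and periodicals → 7% → €1.67
Peanut butter €4.97: grocery items → 6.25% → €0.31
Camping tent (2-person) €195.67: athletic equipment, €100.00 or more → 10% → €19.57
Adhesive bandages €4.70: over-the-counter medication → 0% → €0.00
Phone case €14.96: all other goods → 10% → €1.50
Allergy tablets €9.79: over-the-counter medication → 0% → €0.00
Subtotal = €349.60; tax = €23.05; total due = €372.65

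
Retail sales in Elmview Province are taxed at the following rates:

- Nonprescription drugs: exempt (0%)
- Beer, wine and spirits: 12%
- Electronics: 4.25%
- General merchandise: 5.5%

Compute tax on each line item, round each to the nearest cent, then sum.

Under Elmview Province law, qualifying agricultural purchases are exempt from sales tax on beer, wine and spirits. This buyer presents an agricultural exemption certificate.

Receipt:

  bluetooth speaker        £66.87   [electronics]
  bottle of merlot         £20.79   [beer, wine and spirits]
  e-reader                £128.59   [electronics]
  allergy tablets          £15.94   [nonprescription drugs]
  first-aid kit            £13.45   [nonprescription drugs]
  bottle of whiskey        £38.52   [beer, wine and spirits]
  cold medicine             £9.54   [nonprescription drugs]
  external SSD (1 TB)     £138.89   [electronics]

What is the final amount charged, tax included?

£446.80

Bluetooth speaker £66.87: electronics → 4.25% → £2.84
Bottle of merlot £20.79: beer, wine and spirits, buyer-exempt → 0% → £0.00
E-reader £128.59: electronics → 4.25% → £5.47
Allergy tablets £15.94: nonprescription drugs → 0% → £0.00
First-aid kit £13.45: nonprescription drugs → 0% → £0.00
Bottle of whiskey £38.52: beer, wine and spirits, buyer-exempt → 0% → £0.00
Cold medicine £9.54: nonprescription drugs → 0% → £0.00
External SSD (1 TB) £138.89: electronics → 4.25% → £5.90
Subtotal = £432.59; tax = £14.21; total due = £446.80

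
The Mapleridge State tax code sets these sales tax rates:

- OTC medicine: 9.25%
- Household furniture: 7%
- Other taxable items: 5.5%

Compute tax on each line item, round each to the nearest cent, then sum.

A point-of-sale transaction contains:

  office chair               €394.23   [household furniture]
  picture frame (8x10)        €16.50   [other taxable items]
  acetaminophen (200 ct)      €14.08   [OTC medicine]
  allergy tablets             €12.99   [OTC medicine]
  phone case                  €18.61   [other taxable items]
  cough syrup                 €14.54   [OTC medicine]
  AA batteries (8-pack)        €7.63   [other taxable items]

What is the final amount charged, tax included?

€512.37

Office chair €394.23: household furniture → 7% → €27.60
Picture frame (8x10) €16.50: other taxable items → 5.5% → €0.91
Acetaminophen (200 ct) €14.08: OTC medicine → 9.25% → €1.30
Allergy tablets €12.99: OTC medicine → 9.25% → €1.20
Phone case €18.61: other taxable items → 5.5% → €1.02
Cough syrup €14.54: OTC medicine → 9.25% → €1.34
AA batteries (8-pack) €7.63: other taxable items → 5.5% → €0.42
Subtotal = €478.58; tax = €33.79; total due = €512.37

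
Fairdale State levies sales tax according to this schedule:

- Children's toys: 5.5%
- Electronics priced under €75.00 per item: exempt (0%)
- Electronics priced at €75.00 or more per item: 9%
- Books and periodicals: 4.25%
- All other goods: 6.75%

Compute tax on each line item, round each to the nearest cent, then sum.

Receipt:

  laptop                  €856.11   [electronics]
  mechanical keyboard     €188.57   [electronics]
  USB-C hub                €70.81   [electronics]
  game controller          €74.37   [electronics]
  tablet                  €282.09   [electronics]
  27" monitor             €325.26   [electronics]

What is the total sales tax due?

Laptop €856.11: electronics, €75.00 or more → 9% → €77.05
Mechanical keyboard €188.57: electronics, €75.00 or more → 9% → €16.97
USB-C hub €70.81: electronics, under €75.00 → 0% → €0.00
Game controller €74.37: electronics, under €75.00 → 0% → €0.00
Tablet €282.09: electronics, €75.00 or more → 9% → €25.39
27" monitor €325.26: electronics, €75.00 or more → 9% → €29.27
Total tax = €77.05 + €16.97 + €25.39 + €29.27 = €148.68

€148.68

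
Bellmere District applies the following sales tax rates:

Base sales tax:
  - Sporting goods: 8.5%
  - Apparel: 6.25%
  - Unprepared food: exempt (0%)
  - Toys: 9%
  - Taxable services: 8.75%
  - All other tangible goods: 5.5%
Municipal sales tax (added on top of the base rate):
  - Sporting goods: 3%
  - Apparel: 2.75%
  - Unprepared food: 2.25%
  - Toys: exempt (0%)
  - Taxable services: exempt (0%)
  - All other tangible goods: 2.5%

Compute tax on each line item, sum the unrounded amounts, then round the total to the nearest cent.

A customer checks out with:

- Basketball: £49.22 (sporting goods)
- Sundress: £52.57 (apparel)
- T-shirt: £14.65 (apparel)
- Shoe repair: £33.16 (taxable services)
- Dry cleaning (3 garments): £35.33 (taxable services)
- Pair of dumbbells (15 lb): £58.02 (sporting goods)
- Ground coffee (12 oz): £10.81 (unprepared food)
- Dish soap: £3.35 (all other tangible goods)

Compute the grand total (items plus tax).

£282.00

Basketball £49.22: sporting goods → 8.5% + 3% municipal = 11.5% → £5.6603
Sundress £52.57: apparel → 6.25% + 2.75% municipal = 9% → £4.7313
T-shirt £14.65: apparel → 6.25% + 2.75% municipal = 9% → £1.3185
Shoe repair £33.16: taxable services → 8.75% + 0% municipal = 8.75% → £2.9015
Dry cleaning (3 garments) £35.33: taxable services → 8.75% + 0% municipal = 8.75% → £3.091375
Pair of dumbbells (15 lb) £58.02: sporting goods → 8.5% + 3% municipal = 11.5% → £6.6723
Ground coffee (12 oz) £10.81: unprepared food → 0% + 2.25% municipal = 2.25% → £0.243225
Dish soap £3.35: all other tangible goods → 5.5% + 2.5% municipal = 8% → £0.268
Subtotal = £257.11; unrounded tax = £24.8865 → £24.89; total due = £282.00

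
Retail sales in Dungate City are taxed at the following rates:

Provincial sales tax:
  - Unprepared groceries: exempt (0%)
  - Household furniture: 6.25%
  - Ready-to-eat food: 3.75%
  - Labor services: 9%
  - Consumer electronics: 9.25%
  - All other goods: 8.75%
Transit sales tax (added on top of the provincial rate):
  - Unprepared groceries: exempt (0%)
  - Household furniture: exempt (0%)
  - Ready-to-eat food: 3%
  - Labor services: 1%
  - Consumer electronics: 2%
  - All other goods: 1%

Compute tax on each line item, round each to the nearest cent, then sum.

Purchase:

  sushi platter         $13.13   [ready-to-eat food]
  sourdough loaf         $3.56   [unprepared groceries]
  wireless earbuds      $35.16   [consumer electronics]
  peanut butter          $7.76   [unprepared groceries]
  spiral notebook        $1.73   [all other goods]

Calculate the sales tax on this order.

Sushi platter $13.13: ready-to-eat food → 3.75% + 3% transit = 6.75% → $0.89
Sourdough loaf $3.56: unprepared groceries → 0% + 0% transit = 0% → $0.00
Wireless earbuds $35.16: consumer electronics → 9.25% + 2% transit = 11.25% → $3.96
Peanut butter $7.76: unprepared groceries → 0% + 0% transit = 0% → $0.00
Spiral notebook $1.73: all other goods → 8.75% + 1% transit = 9.75% → $0.17
Total tax = $0.89 + $3.96 + $0.17 = $5.02

$5.02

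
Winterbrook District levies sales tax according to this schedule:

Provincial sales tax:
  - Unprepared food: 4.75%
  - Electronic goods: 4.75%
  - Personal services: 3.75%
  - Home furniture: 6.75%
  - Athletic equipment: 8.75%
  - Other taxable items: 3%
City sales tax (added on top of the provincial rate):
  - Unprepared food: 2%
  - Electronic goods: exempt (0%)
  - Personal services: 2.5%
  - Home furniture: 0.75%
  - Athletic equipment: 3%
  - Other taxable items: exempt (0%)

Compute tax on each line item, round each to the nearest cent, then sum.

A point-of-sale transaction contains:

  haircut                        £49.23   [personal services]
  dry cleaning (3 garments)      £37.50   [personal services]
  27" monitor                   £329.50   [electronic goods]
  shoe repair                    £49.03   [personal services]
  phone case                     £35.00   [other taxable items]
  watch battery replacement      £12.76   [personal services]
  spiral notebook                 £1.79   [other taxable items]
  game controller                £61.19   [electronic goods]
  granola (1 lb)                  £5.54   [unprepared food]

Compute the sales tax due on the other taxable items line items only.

Phone case £35.00: other taxable items → 3% + 0% city = 3% → £1.05
Spiral notebook £1.79: other taxable items → 3% + 0% city = 3% → £0.05
Tax on other taxable items = £1.05 + £0.05 = £1.10

£1.10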